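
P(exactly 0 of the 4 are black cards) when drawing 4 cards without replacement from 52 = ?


Hypergeometric: P(X=0) = C(26,0)·C(26,4) / C(52,4)
= 1 × 14950 / 270725
= 14950/270725 = 0.0552

P = 0.0552


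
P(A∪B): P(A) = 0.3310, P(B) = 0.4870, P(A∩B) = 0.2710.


P(A∪B) = 0.3310 + 0.4870 - 0.2710
= 0.8180 - 0.2710
= 0.5470

P(A∪B) = 0.5470


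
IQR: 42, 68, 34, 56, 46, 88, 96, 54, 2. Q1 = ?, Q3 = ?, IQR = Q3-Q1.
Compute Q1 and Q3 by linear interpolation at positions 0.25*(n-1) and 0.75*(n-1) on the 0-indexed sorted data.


Sorted: 2, 34, 42, 46, 54, 56, 68, 88, 96
Q1 (25th %ile) = 42.0000
Q3 (75th %ile) = 68.0000
IQR = 68.0000 - 42.0000 = 26.0000

IQR = 26.0000


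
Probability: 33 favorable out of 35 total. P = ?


P = 33/35 = 0.9429

P = 0.9429


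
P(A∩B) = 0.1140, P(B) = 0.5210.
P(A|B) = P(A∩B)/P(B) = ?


P(A|B) = 0.1140/0.5210 = 0.2188

P(A|B) = 0.2188


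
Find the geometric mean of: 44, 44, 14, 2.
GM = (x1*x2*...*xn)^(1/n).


Product = 44 × 44 × 14 × 2 = 54208
GM = 54208^(1/4) = 15.2586

GM = 15.2586


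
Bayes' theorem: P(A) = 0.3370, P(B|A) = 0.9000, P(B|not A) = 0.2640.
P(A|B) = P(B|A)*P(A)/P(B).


P(B) = P(B|A)*P(A) + P(B|A')*P(A')
= 0.9000*0.3370 + 0.2640*0.6630
= 0.303300 + 0.175032 = 0.478332
P(A|B) = 0.303300/0.478332 = 0.6341

P(A|B) = 0.6341


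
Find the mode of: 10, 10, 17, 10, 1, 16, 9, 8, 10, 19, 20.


Frequencies: 1:1, 8:1, 9:1, 10:4, 16:1, 17:1, 19:1, 20:1
Max frequency = 4
Mode = 10

Mode = 10


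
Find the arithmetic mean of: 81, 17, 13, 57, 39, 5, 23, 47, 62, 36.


Sum = 81 + 17 + 13 + 57 + 39 + 5 + 23 + 47 + 62 + 36 = 380
n = 10
Mean = 380/10 = 38.0000

Mean = 38.0000


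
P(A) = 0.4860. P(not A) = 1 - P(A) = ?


P(not A) = 1 - 0.4860 = 0.5140

P(not A) = 0.5140


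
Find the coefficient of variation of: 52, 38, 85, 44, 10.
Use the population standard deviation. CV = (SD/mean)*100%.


Mean = 45.8000
SD = 24.1694
CV = (24.1694/45.8000)*100 = 52.7716%

CV = 52.7716%


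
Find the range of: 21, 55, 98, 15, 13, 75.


Max = 98, Min = 13
Range = 98 - 13 = 85

Range = 85


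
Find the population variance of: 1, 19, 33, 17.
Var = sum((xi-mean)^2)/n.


Mean = 17.5000
Squared deviations: 272.2500, 2.2500, 240.2500, 0.2500
Sum = 515.0000
Variance = 515.0000/4 = 128.7500

Variance = 128.7500


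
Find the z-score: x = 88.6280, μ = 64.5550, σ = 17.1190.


z = (88.6280 - 64.5550)/17.1190
= 24.0730/17.1190
= 1.4062

z = 1.4062


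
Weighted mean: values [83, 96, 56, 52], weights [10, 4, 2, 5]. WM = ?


Numerator = 83*10 + 96*4 + 56*2 + 52*5 = 1586
Denominator = 10 + 4 + 2 + 5 = 21
WM = 1586/21 = 75.5238

WM = 75.5238


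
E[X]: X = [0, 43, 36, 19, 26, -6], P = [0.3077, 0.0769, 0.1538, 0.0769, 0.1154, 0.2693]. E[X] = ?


E[X] = 0*0.3077 + 43*0.0769 + 36*0.1538 + 19*0.0769 + 26*0.1154 - 6*0.2693
= 0 + 3.3067 + 5.5368 + 1.4611 + 3.0004 - 1.6158
= 11.6892

E[X] = 11.6892


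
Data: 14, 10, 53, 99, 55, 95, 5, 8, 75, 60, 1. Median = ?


Sorted: 1, 5, 8, 10, 14, 53, 55, 60, 75, 95, 99
n = 11 (odd)
Middle value = 53

Median = 53


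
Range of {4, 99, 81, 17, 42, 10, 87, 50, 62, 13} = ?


Max = 99, Min = 4
Range = 99 - 4 = 95

Range = 95


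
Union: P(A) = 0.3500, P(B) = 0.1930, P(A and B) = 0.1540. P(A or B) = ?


P(A∪B) = 0.3500 + 0.1930 - 0.1540
= 0.5430 - 0.1540
= 0.3890

P(A∪B) = 0.3890


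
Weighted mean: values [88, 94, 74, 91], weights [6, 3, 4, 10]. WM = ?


Numerator = 88*6 + 94*3 + 74*4 + 91*10 = 2016
Denominator = 6 + 3 + 4 + 10 = 23
WM = 2016/23 = 87.6522

WM = 87.6522


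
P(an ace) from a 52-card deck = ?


4 aces in 52 cards
P = 4/52 = 0.0769

P = 0.0769


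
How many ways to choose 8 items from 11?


C(11,8) = 11!/(8! × 3!)
= 39916800/(40320 × 6)
= 165

C(11,8) = 165


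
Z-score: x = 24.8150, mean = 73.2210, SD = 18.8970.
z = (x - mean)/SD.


z = (24.8150 - 73.2210)/18.8970
= -48.4060/18.8970
= -2.5616

z = -2.5616


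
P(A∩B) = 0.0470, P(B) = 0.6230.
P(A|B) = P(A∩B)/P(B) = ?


P(A|B) = 0.0470/0.6230 = 0.0754

P(A|B) = 0.0754


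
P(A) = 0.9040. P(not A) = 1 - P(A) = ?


P(not A) = 1 - 0.9040 = 0.0960

P(not A) = 0.0960


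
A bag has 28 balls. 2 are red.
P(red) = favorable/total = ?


P = 2/28 = 0.0714

P = 0.0714


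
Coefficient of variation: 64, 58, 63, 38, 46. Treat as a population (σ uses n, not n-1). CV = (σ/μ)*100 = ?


Mean = 53.8000
SD = 10.1666
CV = (10.1666/53.8000)*100 = 18.8970%

CV = 18.8970%


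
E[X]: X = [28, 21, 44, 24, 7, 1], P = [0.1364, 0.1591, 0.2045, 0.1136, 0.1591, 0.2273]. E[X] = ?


E[X] = 28*0.1364 + 21*0.1591 + 44*0.2045 + 24*0.1136 + 7*0.1591 + 1*0.2273
= 3.8192 + 3.3411 + 8.9980 + 2.7264 + 1.1137 + 0.2273
= 20.2257

E[X] = 20.2257


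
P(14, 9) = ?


P(14,9) = 14!/5!
= 87178291200/120
= 726485760

P(14,9) = 726485760


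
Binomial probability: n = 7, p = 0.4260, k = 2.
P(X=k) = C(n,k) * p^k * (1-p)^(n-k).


C(7,2) = 21
p^2 = 0.181476
(1-p)^5 = 0.062310
P = 21 * 0.181476 * 0.062310 = 0.2375

P(X=2) = 0.2375


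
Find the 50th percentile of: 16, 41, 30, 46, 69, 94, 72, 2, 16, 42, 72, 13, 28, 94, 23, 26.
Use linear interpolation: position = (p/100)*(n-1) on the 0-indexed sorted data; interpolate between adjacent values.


Sorted: 2, 13, 16, 16, 23, 26, 28, 30, 41, 42, 46, 69, 72, 72, 94, 94
n = 16
Index = 50/100 * 15 = 7.5000
Lower = data[7] = 30, Upper = data[8] = 41
P50 = 30 + 0.5000*(11) = 35.5000

P50 = 35.5000


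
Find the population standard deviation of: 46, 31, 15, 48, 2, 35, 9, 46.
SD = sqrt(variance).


Mean = 29.0000
Variance = 288.0000
SD = sqrt(288.0000) = 16.9706

SD = 16.9706


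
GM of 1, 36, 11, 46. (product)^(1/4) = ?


Product = 1 × 36 × 11 × 46 = 18216
GM = 18216^(1/4) = 11.6175

GM = 11.6175


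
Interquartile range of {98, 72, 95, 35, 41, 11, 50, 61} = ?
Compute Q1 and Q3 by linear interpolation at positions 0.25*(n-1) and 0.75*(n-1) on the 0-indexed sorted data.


Sorted: 11, 35, 41, 50, 61, 72, 95, 98
Q1 (25th %ile) = 39.5000
Q3 (75th %ile) = 77.7500
IQR = 77.7500 - 39.5000 = 38.2500

IQR = 38.2500


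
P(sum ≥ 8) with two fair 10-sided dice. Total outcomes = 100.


Total outcomes = 10×10 = 100
Favorable (sum ≥ 8): 79
P = 79/100 = 0.7900

P = 0.7900


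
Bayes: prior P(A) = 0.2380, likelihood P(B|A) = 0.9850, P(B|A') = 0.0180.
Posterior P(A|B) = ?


P(B) = P(B|A)*P(A) + P(B|A')*P(A')
= 0.9850*0.2380 + 0.0180*0.7620
= 0.234430 + 0.013716 = 0.248146
P(A|B) = 0.234430/0.248146 = 0.9447

P(A|B) = 0.9447


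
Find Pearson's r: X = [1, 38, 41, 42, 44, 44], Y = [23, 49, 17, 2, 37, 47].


Mean X = 35.0000, Mean Y = 29.1667
SD X = 15.340578, SD Y = 16.816824
Cov = 39.500000
r = 39.500000/(15.340578*16.816824) = 0.1531

r = 0.1531


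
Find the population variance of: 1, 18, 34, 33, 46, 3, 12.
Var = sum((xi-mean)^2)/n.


Mean = 21.0000
Squared deviations: 400.0000, 9.0000, 169.0000, 144.0000, 625.0000, 324.0000, 81.0000
Sum = 1752.0000
Variance = 1752.0000/7 = 250.2857

Variance = 250.2857


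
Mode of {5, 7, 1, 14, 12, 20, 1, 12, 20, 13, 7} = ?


Frequencies: 1:2, 5:1, 7:2, 12:2, 13:1, 14:1, 20:2
Max frequency = 2
Mode = 1, 7, 12, 20

Mode = 1, 7, 12, 20


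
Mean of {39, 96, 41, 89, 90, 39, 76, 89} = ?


Sum = 39 + 96 + 41 + 89 + 90 + 39 + 76 + 89 = 559
n = 8
Mean = 559/8 = 69.8750

Mean = 69.8750


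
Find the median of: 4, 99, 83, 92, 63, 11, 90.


Sorted: 4, 11, 63, 83, 90, 92, 99
n = 7 (odd)
Middle value = 83

Median = 83


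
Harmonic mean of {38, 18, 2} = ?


Sum of reciprocals = 1/38 + 1/18 + 1/2 = 0.581871
HM = 3/0.581871 = 5.1558

HM = 5.1558


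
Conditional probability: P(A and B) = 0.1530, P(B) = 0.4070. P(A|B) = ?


P(A|B) = 0.1530/0.4070 = 0.3759

P(A|B) = 0.3759


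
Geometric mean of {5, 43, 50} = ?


Product = 5 × 43 × 50 = 10750
GM = 10750^(1/3) = 22.0700

GM = 22.0700


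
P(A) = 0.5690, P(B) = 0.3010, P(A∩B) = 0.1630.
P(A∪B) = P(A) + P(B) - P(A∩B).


P(A∪B) = 0.5690 + 0.3010 - 0.1630
= 0.8700 - 0.1630
= 0.7070

P(A∪B) = 0.7070


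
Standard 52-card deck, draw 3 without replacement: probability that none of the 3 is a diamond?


P(no diamonds) = (39/52) × (38/51) × (37/50)
= 0.4135

P = 0.4135


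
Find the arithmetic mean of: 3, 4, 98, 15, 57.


Sum = 3 + 4 + 98 + 15 + 57 = 177
n = 5
Mean = 177/5 = 35.4000

Mean = 35.4000


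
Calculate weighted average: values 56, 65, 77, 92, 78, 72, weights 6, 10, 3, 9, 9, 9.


Numerator = 56*6 + 65*10 + 77*3 + 92*9 + 78*9 + 72*9 = 3395
Denominator = 6 + 10 + 3 + 9 + 9 + 9 = 46
WM = 3395/46 = 73.8043

WM = 73.8043


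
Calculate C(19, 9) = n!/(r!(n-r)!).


C(19,9) = 19!/(9! × 10!)
= 121645100408832000/(362880 × 3628800)
= 92378

C(19,9) = 92378


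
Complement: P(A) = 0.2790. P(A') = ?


P(not A) = 1 - 0.2790 = 0.7210

P(not A) = 0.7210


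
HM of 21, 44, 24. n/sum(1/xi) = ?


Sum of reciprocals = 1/21 + 1/44 + 1/24 = 0.112013
HM = 3/0.112013 = 26.7826

HM = 26.7826


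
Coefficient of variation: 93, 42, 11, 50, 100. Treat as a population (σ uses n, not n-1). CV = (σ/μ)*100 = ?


Mean = 59.2000
SD = 33.1988
CV = (33.1988/59.2000)*100 = 56.0790%

CV = 56.0790%


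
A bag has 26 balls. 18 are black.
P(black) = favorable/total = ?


P = 18/26 = 0.6923

P = 0.6923


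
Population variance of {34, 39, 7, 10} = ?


Mean = 22.5000
Squared deviations: 132.2500, 272.2500, 240.2500, 156.2500
Sum = 801.0000
Variance = 801.0000/4 = 200.2500

Variance = 200.2500


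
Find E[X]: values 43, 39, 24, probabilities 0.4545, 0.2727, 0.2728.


E[X] = 43*0.4545 + 39*0.2727 + 24*0.2728
= 19.5435 + 10.6353 + 6.5472
= 36.7260

E[X] = 36.7260


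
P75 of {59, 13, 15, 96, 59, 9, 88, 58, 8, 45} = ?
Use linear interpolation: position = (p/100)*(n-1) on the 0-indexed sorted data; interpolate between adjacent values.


Sorted: 8, 9, 13, 15, 45, 58, 59, 59, 88, 96
n = 10
Index = 75/100 * 9 = 6.7500
Lower = data[6] = 59, Upper = data[7] = 59
P75 = 59 + 0.7500*(0) = 59.0000

P75 = 59.0000


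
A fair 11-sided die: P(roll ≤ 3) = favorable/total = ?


Favorable outcomes (roll ≤ 3): 3
Total outcomes = 11
P = 3/11 = 0.2727

P = 0.2727


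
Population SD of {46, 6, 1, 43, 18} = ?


Mean = 22.8000
Variance = 345.3600
SD = sqrt(345.3600) = 18.5839

SD = 18.5839


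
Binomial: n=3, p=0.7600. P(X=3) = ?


C(3,3) = 1
p^3 = 0.438976
(1-p)^0 = 1.000000
P = 1 * 0.438976 * 1.000000 = 0.4390

P(X=3) = 0.4390


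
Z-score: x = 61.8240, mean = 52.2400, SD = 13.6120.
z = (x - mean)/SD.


z = (61.8240 - 52.2400)/13.6120
= 9.5840/13.6120
= 0.7041

z = 0.7041


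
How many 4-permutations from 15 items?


P(15,4) = 15!/11!
= 1307674368000/39916800
= 32760

P(15,4) = 32760


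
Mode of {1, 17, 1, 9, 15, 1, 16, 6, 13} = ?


Frequencies: 1:3, 6:1, 9:1, 13:1, 15:1, 16:1, 17:1
Max frequency = 3
Mode = 1

Mode = 1


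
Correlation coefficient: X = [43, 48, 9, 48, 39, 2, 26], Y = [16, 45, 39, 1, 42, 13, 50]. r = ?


Mean X = 30.7143, Mean Y = 29.4286
SD X = 17.466002, SD Y = 17.621879
Cov = -16.591837
r = -16.591837/(17.466002*17.621879) = -0.0539

r = -0.0539


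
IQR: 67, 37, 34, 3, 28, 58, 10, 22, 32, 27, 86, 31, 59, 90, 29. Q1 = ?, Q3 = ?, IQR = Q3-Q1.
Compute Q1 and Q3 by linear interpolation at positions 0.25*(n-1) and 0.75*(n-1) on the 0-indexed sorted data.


Sorted: 3, 10, 22, 27, 28, 29, 31, 32, 34, 37, 58, 59, 67, 86, 90
Q1 (25th %ile) = 27.5000
Q3 (75th %ile) = 58.5000
IQR = 58.5000 - 27.5000 = 31.0000

IQR = 31.0000


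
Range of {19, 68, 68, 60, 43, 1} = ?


Max = 68, Min = 1
Range = 68 - 1 = 67

Range = 67


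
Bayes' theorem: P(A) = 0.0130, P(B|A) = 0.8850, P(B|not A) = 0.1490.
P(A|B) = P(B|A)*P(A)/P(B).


P(B) = P(B|A)*P(A) + P(B|A')*P(A')
= 0.8850*0.0130 + 0.1490*0.9870
= 0.011505 + 0.147063 = 0.158568
P(A|B) = 0.011505/0.158568 = 0.0726

P(A|B) = 0.0726


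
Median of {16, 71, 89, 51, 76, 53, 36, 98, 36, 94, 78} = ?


Sorted: 16, 36, 36, 51, 53, 71, 76, 78, 89, 94, 98
n = 11 (odd)
Middle value = 71

Median = 71


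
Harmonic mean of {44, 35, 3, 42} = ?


Sum of reciprocals = 1/44 + 1/35 + 1/3 + 1/42 = 0.408442
HM = 4/0.408442 = 9.7933

HM = 9.7933


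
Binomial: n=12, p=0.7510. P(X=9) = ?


C(12,9) = 220
p^9 = 0.075991
(1-p)^3 = 0.015438
P = 220 * 0.075991 * 0.015438 = 0.2581

P(X=9) = 0.2581


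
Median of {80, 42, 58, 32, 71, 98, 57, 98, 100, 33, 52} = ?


Sorted: 32, 33, 42, 52, 57, 58, 71, 80, 98, 98, 100
n = 11 (odd)
Middle value = 58

Median = 58


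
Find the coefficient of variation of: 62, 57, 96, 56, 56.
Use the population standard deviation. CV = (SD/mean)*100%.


Mean = 65.4000
SD = 15.4609
CV = (15.4609/65.4000)*100 = 23.6405%

CV = 23.6405%


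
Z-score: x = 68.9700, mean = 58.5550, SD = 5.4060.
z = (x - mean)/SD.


z = (68.9700 - 58.5550)/5.4060
= 10.4150/5.4060
= 1.9266

z = 1.9266


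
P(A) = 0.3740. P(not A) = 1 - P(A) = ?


P(not A) = 1 - 0.3740 = 0.6260

P(not A) = 0.6260


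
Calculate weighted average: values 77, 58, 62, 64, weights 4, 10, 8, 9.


Numerator = 77*4 + 58*10 + 62*8 + 64*9 = 1960
Denominator = 4 + 10 + 8 + 9 = 31
WM = 1960/31 = 63.2258

WM = 63.2258


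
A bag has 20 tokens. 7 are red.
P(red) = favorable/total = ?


P = 7/20 = 0.3500

P = 0.3500


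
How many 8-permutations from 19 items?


P(19,8) = 19!/11!
= 121645100408832000/39916800
= 3047466240

P(19,8) = 3047466240


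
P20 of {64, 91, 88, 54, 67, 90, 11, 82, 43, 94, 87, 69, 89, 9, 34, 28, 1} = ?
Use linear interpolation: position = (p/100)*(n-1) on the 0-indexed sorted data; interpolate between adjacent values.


Sorted: 1, 9, 11, 28, 34, 43, 54, 64, 67, 69, 82, 87, 88, 89, 90, 91, 94
n = 17
Index = 20/100 * 16 = 3.2000
Lower = data[3] = 28, Upper = data[4] = 34
P20 = 28 + 0.2000*(6) = 29.2000

P20 = 29.2000


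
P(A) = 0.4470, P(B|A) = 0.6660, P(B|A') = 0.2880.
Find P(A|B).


P(B) = P(B|A)*P(A) + P(B|A')*P(A')
= 0.6660*0.4470 + 0.2880*0.5530
= 0.297702 + 0.159264 = 0.456966
P(A|B) = 0.297702/0.456966 = 0.6515

P(A|B) = 0.6515


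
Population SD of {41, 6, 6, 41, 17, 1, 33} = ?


Mean = 20.7143
Variance = 258.4898
SD = sqrt(258.4898) = 16.0776

SD = 16.0776


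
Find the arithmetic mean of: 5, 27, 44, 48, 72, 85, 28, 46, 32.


Sum = 5 + 27 + 44 + 48 + 72 + 85 + 28 + 46 + 32 = 387
n = 9
Mean = 387/9 = 43.0000

Mean = 43.0000


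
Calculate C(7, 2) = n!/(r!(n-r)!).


C(7,2) = 7!/(2! × 5!)
= 5040/(2 × 120)
= 21

C(7,2) = 21


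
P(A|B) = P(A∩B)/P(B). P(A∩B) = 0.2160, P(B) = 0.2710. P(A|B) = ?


P(A|B) = 0.2160/0.2710 = 0.7970

P(A|B) = 0.7970


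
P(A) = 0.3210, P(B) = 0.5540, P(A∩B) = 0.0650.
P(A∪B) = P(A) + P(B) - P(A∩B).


P(A∪B) = 0.3210 + 0.5540 - 0.0650
= 0.8750 - 0.0650
= 0.8100

P(A∪B) = 0.8100


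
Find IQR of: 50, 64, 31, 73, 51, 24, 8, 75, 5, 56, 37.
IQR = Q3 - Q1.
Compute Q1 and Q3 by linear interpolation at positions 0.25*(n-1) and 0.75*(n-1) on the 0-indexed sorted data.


Sorted: 5, 8, 24, 31, 37, 50, 51, 56, 64, 73, 75
Q1 (25th %ile) = 27.5000
Q3 (75th %ile) = 60.0000
IQR = 60.0000 - 27.5000 = 32.5000

IQR = 32.5000


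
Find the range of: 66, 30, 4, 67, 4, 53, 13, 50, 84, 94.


Max = 94, Min = 4
Range = 94 - 4 = 90

Range = 90


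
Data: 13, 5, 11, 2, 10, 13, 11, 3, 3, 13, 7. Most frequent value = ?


Frequencies: 2:1, 3:2, 5:1, 7:1, 10:1, 11:2, 13:3
Max frequency = 3
Mode = 13

Mode = 13


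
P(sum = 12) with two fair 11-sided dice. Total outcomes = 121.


Total outcomes = 11×11 = 121
Favorable (sum = 12): 11
P = 11/121 = 0.0909

P = 0.0909


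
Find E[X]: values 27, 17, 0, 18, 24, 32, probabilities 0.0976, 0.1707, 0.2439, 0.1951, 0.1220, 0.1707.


E[X] = 27*0.0976 + 17*0.1707 + 0*0.2439 + 18*0.1951 + 24*0.1220 + 32*0.1707
= 2.6352 + 2.9019 + 0 + 3.5118 + 2.9280 + 5.4624
= 17.4393

E[X] = 17.4393


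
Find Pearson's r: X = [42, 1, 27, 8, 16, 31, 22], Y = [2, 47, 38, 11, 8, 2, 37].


Mean X = 21.0000, Mean Y = 20.7143
SD X = 12.939419, SD Y = 17.774093
Cov = -113.714286
r = -113.714286/(12.939419*17.774093) = -0.4944

r = -0.4944


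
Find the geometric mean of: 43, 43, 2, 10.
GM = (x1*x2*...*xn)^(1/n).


Product = 43 × 43 × 2 × 10 = 36980
GM = 36980^(1/4) = 13.8673

GM = 13.8673


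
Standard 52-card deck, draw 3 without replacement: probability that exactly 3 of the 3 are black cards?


Hypergeometric: P(X=3) = C(26,3)·C(26,0) / C(52,3)
= 2600 × 1 / 22100
= 2600/22100 = 0.1176

P = 0.1176


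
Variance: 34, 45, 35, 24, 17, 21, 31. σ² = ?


Mean = 29.5714
Squared deviations: 19.6122, 238.0408, 29.4694, 31.0408, 158.0408, 73.4694, 2.0408
Sum = 551.7143
Variance = 551.7143/7 = 78.8163

Variance = 78.8163


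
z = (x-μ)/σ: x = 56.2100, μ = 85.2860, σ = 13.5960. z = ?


z = (56.2100 - 85.2860)/13.5960
= -29.0760/13.5960
= -2.1386

z = -2.1386


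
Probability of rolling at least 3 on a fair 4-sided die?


Favorable outcomes (roll ≥ 3): 2
Total outcomes = 4
P = 2/4 = 0.5000

P = 0.5000


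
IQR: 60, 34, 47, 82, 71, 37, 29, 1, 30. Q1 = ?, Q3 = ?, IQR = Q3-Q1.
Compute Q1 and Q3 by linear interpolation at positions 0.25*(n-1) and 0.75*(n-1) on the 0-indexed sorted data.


Sorted: 1, 29, 30, 34, 37, 47, 60, 71, 82
Q1 (25th %ile) = 30.0000
Q3 (75th %ile) = 60.0000
IQR = 60.0000 - 30.0000 = 30.0000

IQR = 30.0000


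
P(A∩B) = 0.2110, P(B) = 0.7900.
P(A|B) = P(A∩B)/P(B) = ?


P(A|B) = 0.2110/0.7900 = 0.2671

P(A|B) = 0.2671


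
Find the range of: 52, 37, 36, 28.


Max = 52, Min = 28
Range = 52 - 28 = 24

Range = 24


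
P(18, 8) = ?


P(18,8) = 18!/10!
= 6402373705728000/3628800
= 1764322560

P(18,8) = 1764322560


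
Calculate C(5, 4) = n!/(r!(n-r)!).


C(5,4) = 5!/(4! × 1!)
= 120/(24 × 1)
= 5

C(5,4) = 5


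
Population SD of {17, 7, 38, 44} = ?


Mean = 26.5000
Variance = 227.2500
SD = sqrt(227.2500) = 15.0748

SD = 15.0748


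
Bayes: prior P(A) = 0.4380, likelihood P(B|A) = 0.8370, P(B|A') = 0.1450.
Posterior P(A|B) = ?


P(B) = P(B|A)*P(A) + P(B|A')*P(A')
= 0.8370*0.4380 + 0.1450*0.5620
= 0.366606 + 0.081490 = 0.448096
P(A|B) = 0.366606/0.448096 = 0.8181

P(A|B) = 0.8181


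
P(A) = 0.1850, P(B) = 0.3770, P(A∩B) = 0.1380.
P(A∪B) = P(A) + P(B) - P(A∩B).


P(A∪B) = 0.1850 + 0.3770 - 0.1380
= 0.5620 - 0.1380
= 0.4240

P(A∪B) = 0.4240


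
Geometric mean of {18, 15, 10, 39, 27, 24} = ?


Product = 18 × 15 × 10 × 39 × 27 × 24 = 68234400
GM = 68234400^(1/6) = 20.2147

GM = 20.2147


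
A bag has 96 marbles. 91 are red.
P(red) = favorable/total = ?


P = 91/96 = 0.9479

P = 0.9479


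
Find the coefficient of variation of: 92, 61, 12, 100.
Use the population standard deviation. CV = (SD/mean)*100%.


Mean = 66.2500
SD = 34.5425
CV = (34.5425/66.2500)*100 = 52.1397%

CV = 52.1397%


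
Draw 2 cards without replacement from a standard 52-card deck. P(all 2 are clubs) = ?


P(all clubs) = (13/52) × (12/51)
= 0.0588

P = 0.0588


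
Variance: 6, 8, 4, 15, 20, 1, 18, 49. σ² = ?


Mean = 15.1250
Squared deviations: 83.2656, 50.7656, 123.7656, 0.0156, 23.7656, 199.5156, 8.2656, 1147.5156
Sum = 1636.8750
Variance = 1636.8750/8 = 204.6094

Variance = 204.6094


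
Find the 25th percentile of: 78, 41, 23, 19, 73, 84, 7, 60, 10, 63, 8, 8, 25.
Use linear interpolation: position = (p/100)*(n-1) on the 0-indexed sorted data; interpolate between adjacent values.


Sorted: 7, 8, 8, 10, 19, 23, 25, 41, 60, 63, 73, 78, 84
n = 13
Index = 25/100 * 12 = 3.0000
Lower = data[3] = 10, Upper = data[4] = 19
P25 = 10 + 0*(9) = 10.0000

P25 = 10.0000


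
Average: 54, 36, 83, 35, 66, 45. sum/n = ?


Sum = 54 + 36 + 83 + 35 + 66 + 45 = 319
n = 6
Mean = 319/6 = 53.1667

Mean = 53.1667


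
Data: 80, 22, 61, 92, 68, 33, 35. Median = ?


Sorted: 22, 33, 35, 61, 68, 80, 92
n = 7 (odd)
Middle value = 61

Median = 61


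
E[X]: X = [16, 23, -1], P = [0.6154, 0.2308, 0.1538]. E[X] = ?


E[X] = 16*0.6154 + 23*0.2308 - 1*0.1538
= 9.8464 + 5.3084 - 0.1538
= 15.0010

E[X] = 15.0010


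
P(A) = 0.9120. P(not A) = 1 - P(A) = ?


P(not A) = 1 - 0.9120 = 0.0880

P(not A) = 0.0880


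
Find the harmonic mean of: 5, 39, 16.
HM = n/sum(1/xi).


Sum of reciprocals = 1/5 + 1/39 + 1/16 = 0.288141
HM = 3/0.288141 = 10.4116

HM = 10.4116


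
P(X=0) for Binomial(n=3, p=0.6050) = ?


C(3,0) = 1
p^0 = 1.000000
(1-p)^3 = 0.061630
P = 1 * 1.000000 * 0.061630 = 0.0616

P(X=0) = 0.0616


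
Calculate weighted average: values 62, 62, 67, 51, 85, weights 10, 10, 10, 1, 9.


Numerator = 62*10 + 62*10 + 67*10 + 51*1 + 85*9 = 2726
Denominator = 10 + 10 + 10 + 1 + 9 = 40
WM = 2726/40 = 68.1500

WM = 68.1500


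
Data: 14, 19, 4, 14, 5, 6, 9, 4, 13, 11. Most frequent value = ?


Frequencies: 4:2, 5:1, 6:1, 9:1, 11:1, 13:1, 14:2, 19:1
Max frequency = 2
Mode = 4, 14

Mode = 4, 14


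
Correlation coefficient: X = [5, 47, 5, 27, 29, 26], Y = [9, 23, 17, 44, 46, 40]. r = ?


Mean X = 23.1667, Mean Y = 29.8333
SD X = 14.633485, SD Y = 14.205828
Cov = 104.361111
r = 104.361111/(14.633485*14.205828) = 0.5020

r = 0.5020


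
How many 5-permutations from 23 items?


P(23,5) = 23!/18!
= 25852016738884976640000/6402373705728000
= 4037880

P(23,5) = 4037880


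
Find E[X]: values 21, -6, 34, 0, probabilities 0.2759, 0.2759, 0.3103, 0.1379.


E[X] = 21*0.2759 - 6*0.2759 + 34*0.3103 + 0*0.1379
= 5.7939 - 1.6554 + 10.5502 + 0
= 14.6887

E[X] = 14.6887


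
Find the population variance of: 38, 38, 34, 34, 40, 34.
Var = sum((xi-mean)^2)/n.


Mean = 36.3333
Squared deviations: 2.7778, 2.7778, 5.4444, 5.4444, 13.4444, 5.4444
Sum = 35.3333
Variance = 35.3333/6 = 5.8889

Variance = 5.8889


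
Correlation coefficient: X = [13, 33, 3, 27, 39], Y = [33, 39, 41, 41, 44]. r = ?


Mean X = 23.0000, Mean Y = 39.6000
SD X = 13.206059, SD Y = 3.666061
Cov = 21.600000
r = 21.600000/(13.206059*3.666061) = 0.4461

r = 0.4461


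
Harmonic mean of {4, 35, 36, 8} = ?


Sum of reciprocals = 1/4 + 1/35 + 1/36 + 1/8 = 0.431349
HM = 4/0.431349 = 9.2732

HM = 9.2732


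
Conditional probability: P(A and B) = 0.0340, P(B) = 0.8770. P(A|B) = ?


P(A|B) = 0.0340/0.8770 = 0.0388

P(A|B) = 0.0388


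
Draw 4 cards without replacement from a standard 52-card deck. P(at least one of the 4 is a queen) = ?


P(at least one) = 1 - P(none)
P(none) = (48/52) × (47/51) × (46/50) × (45/49) = 0.718737
P(at least one) = 1 - 0.718737 = 0.2813

P = 0.2813


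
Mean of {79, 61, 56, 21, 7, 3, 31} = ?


Sum = 79 + 61 + 56 + 21 + 7 + 3 + 31 = 258
n = 7
Mean = 258/7 = 36.8571

Mean = 36.8571


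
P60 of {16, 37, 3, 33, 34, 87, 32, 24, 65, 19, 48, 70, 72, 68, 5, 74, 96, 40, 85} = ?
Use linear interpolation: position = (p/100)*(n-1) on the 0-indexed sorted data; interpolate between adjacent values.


Sorted: 3, 5, 16, 19, 24, 32, 33, 34, 37, 40, 48, 65, 68, 70, 72, 74, 85, 87, 96
n = 19
Index = 60/100 * 18 = 10.8000
Lower = data[10] = 48, Upper = data[11] = 65
P60 = 48 + 0.8000*(17) = 61.6000

P60 = 61.6000


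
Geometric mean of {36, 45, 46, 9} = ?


Product = 36 × 45 × 46 × 9 = 670680
GM = 670680^(1/4) = 28.6173

GM = 28.6173


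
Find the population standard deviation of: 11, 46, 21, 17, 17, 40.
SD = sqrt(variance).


Mean = 25.3333
Variance = 167.5556
SD = sqrt(167.5556) = 12.9443

SD = 12.9443


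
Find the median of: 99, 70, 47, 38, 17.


Sorted: 17, 38, 47, 70, 99
n = 5 (odd)
Middle value = 47

Median = 47


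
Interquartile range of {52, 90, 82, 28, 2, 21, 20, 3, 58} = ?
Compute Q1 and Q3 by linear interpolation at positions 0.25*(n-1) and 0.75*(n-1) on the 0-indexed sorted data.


Sorted: 2, 3, 20, 21, 28, 52, 58, 82, 90
Q1 (25th %ile) = 20.0000
Q3 (75th %ile) = 58.0000
IQR = 58.0000 - 20.0000 = 38.0000

IQR = 38.0000


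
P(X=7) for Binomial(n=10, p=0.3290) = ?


C(10,7) = 120
p^7 = 0.000417
(1-p)^3 = 0.302112
P = 120 * 0.000417 * 0.302112 = 0.0151

P(X=7) = 0.0151


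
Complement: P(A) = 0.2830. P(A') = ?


P(not A) = 1 - 0.2830 = 0.7170

P(not A) = 0.7170


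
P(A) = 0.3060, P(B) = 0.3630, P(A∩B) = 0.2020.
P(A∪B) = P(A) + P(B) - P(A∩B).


P(A∪B) = 0.3060 + 0.3630 - 0.2020
= 0.6690 - 0.2020
= 0.4670

P(A∪B) = 0.4670


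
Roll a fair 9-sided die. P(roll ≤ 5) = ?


Favorable outcomes (roll ≤ 5): 5
Total outcomes = 9
P = 5/9 = 0.5556

P = 0.5556


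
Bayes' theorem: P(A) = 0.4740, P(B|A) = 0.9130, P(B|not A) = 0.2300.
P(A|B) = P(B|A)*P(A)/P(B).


P(B) = P(B|A)*P(A) + P(B|A')*P(A')
= 0.9130*0.4740 + 0.2300*0.5260
= 0.432762 + 0.120980 = 0.553742
P(A|B) = 0.432762/0.553742 = 0.7815

P(A|B) = 0.7815


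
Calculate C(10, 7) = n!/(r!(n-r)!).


C(10,7) = 10!/(7! × 3!)
= 3628800/(5040 × 6)
= 120

C(10,7) = 120


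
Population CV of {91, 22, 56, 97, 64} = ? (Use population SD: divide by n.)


Mean = 66.0000
SD = 26.9295
CV = (26.9295/66.0000)*100 = 40.8023%

CV = 40.8023%


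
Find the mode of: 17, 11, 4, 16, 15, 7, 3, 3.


Frequencies: 3:2, 4:1, 7:1, 11:1, 15:1, 16:1, 17:1
Max frequency = 2
Mode = 3

Mode = 3


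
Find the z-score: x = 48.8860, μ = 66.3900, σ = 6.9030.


z = (48.8860 - 66.3900)/6.9030
= -17.5040/6.9030
= -2.5357

z = -2.5357


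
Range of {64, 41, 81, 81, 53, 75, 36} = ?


Max = 81, Min = 36
Range = 81 - 36 = 45

Range = 45


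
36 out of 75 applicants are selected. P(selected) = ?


P = 36/75 = 0.4800

P = 0.4800


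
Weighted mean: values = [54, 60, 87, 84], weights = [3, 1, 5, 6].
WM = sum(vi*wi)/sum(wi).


Numerator = 54*3 + 60*1 + 87*5 + 84*6 = 1161
Denominator = 3 + 1 + 5 + 6 = 15
WM = 1161/15 = 77.4000

WM = 77.4000


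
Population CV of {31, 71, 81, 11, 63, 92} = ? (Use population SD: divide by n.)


Mean = 58.1667
SD = 28.3338
CV = (28.3338/58.1667)*100 = 48.7114%

CV = 48.7114%


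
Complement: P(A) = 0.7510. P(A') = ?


P(not A) = 1 - 0.7510 = 0.2490

P(not A) = 0.2490


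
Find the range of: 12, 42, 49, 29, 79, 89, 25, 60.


Max = 89, Min = 12
Range = 89 - 12 = 77

Range = 77


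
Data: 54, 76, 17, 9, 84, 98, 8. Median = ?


Sorted: 8, 9, 17, 54, 76, 84, 98
n = 7 (odd)
Middle value = 54

Median = 54


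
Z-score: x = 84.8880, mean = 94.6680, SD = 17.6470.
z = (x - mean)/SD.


z = (84.8880 - 94.6680)/17.6470
= -9.7800/17.6470
= -0.5542

z = -0.5542


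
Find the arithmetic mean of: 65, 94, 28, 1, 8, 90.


Sum = 65 + 94 + 28 + 1 + 8 + 90 = 286
n = 6
Mean = 286/6 = 47.6667

Mean = 47.6667


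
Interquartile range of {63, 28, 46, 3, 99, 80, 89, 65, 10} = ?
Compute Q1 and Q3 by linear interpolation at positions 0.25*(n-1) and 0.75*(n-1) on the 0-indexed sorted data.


Sorted: 3, 10, 28, 46, 63, 65, 80, 89, 99
Q1 (25th %ile) = 28.0000
Q3 (75th %ile) = 80.0000
IQR = 80.0000 - 28.0000 = 52.0000

IQR = 52.0000


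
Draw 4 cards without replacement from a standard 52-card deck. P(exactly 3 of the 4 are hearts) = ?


Hypergeometric: P(X=3) = C(13,3)·C(39,1) / C(52,4)
= 286 × 39 / 270725
= 11154/270725 = 0.0412

P = 0.0412


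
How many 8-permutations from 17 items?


P(17,8) = 17!/9!
= 355687428096000/362880
= 980179200

P(17,8) = 980179200


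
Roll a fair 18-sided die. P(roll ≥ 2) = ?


Favorable outcomes (roll ≥ 2): 17
Total outcomes = 18
P = 17/18 = 0.9444

P = 0.9444


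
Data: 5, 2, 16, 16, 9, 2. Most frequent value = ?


Frequencies: 2:2, 5:1, 9:1, 16:2
Max frequency = 2
Mode = 2, 16

Mode = 2, 16


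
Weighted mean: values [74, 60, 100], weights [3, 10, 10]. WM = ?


Numerator = 74*3 + 60*10 + 100*10 = 1822
Denominator = 3 + 10 + 10 = 23
WM = 1822/23 = 79.2174

WM = 79.2174


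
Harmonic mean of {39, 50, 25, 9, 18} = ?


Sum of reciprocals = 1/39 + 1/50 + 1/25 + 1/9 + 1/18 = 0.252308
HM = 5/0.252308 = 19.8171

HM = 19.8171


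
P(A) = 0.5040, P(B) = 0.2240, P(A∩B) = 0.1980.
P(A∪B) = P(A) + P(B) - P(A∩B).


P(A∪B) = 0.5040 + 0.2240 - 0.1980
= 0.7280 - 0.1980
= 0.5300

P(A∪B) = 0.5300


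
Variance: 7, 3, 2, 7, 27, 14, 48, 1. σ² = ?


Mean = 13.6250
Squared deviations: 43.8906, 112.8906, 135.1406, 43.8906, 178.8906, 0.1406, 1181.6406, 159.3906
Sum = 1855.8750
Variance = 1855.8750/8 = 231.9844

Variance = 231.9844


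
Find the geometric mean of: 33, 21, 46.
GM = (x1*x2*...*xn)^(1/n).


Product = 33 × 21 × 46 = 31878
GM = 31878^(1/3) = 31.7076

GM = 31.7076


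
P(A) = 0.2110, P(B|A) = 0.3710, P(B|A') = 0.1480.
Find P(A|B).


P(B) = P(B|A)*P(A) + P(B|A')*P(A')
= 0.3710*0.2110 + 0.1480*0.7890
= 0.078281 + 0.116772 = 0.195053
P(A|B) = 0.078281/0.195053 = 0.4013

P(A|B) = 0.4013


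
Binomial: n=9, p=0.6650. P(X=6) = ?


C(9,6) = 84
p^6 = 0.086483
(1-p)^3 = 0.037595
P = 84 * 0.086483 * 0.037595 = 0.2731

P(X=6) = 0.2731


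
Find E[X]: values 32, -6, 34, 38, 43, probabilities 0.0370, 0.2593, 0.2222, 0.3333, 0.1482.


E[X] = 32*0.0370 - 6*0.2593 + 34*0.2222 + 38*0.3333 + 43*0.1482
= 1.1840 - 1.5558 + 7.5548 + 12.6654 + 6.3726
= 26.2210

E[X] = 26.2210


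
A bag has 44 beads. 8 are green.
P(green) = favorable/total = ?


P = 8/44 = 0.1818

P = 0.1818


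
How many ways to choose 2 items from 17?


C(17,2) = 17!/(2! × 15!)
= 355687428096000/(2 × 1307674368000)
= 136

C(17,2) = 136


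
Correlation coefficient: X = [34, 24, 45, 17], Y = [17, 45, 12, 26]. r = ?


Mean X = 30.0000, Mean Y = 25.0000
SD X = 10.559356, SD Y = 12.589678
Cov = -90.000000
r = -90.000000/(10.559356*12.589678) = -0.6770

r = -0.6770


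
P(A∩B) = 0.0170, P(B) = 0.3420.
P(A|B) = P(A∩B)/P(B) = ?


P(A|B) = 0.0170/0.3420 = 0.0497

P(A|B) = 0.0497


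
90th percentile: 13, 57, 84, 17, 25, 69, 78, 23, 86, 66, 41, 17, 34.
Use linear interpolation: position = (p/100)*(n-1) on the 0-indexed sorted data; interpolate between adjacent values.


Sorted: 13, 17, 17, 23, 25, 34, 41, 57, 66, 69, 78, 84, 86
n = 13
Index = 90/100 * 12 = 10.8000
Lower = data[10] = 78, Upper = data[11] = 84
P90 = 78 + 0.8000*(6) = 82.8000

P90 = 82.8000


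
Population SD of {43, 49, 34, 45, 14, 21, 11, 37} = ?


Mean = 31.7500
Variance = 186.6875
SD = sqrt(186.6875) = 13.6634

SD = 13.6634


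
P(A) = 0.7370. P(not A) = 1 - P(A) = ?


P(not A) = 1 - 0.7370 = 0.2630

P(not A) = 0.2630


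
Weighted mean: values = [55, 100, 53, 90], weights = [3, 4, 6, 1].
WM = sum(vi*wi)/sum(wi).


Numerator = 55*3 + 100*4 + 53*6 + 90*1 = 973
Denominator = 3 + 4 + 6 + 1 = 14
WM = 973/14 = 69.5000

WM = 69.5000


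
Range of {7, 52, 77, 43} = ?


Max = 77, Min = 7
Range = 77 - 7 = 70

Range = 70


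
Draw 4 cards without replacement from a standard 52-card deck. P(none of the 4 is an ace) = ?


P(no aces) = (48/52) × (47/51) × (46/50) × (45/49)
= 0.7187

P = 0.7187


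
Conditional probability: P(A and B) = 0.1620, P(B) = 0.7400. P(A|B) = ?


P(A|B) = 0.1620/0.7400 = 0.2189

P(A|B) = 0.2189


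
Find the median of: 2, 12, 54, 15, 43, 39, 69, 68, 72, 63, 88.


Sorted: 2, 12, 15, 39, 43, 54, 63, 68, 69, 72, 88
n = 11 (odd)
Middle value = 54

Median = 54


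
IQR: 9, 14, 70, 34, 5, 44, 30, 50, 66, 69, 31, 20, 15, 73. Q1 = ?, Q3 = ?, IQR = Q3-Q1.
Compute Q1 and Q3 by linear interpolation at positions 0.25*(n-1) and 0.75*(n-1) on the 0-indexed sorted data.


Sorted: 5, 9, 14, 15, 20, 30, 31, 34, 44, 50, 66, 69, 70, 73
Q1 (25th %ile) = 16.2500
Q3 (75th %ile) = 62.0000
IQR = 62.0000 - 16.2500 = 45.7500

IQR = 45.7500


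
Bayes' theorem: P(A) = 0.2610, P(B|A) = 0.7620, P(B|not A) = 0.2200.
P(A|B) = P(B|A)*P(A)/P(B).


P(B) = P(B|A)*P(A) + P(B|A')*P(A')
= 0.7620*0.2610 + 0.2200*0.7390
= 0.198882 + 0.162580 = 0.361462
P(A|B) = 0.198882/0.361462 = 0.5502

P(A|B) = 0.5502


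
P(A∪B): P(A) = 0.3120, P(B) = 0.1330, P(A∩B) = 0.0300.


P(A∪B) = 0.3120 + 0.1330 - 0.0300
= 0.4450 - 0.0300
= 0.4150

P(A∪B) = 0.4150


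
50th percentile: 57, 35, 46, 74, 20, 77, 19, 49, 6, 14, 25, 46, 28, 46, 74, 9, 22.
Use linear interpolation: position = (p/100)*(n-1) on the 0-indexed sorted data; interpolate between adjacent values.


Sorted: 6, 9, 14, 19, 20, 22, 25, 28, 35, 46, 46, 46, 49, 57, 74, 74, 77
n = 17
Index = 50/100 * 16 = 8.0000
Lower = data[8] = 35, Upper = data[9] = 46
P50 = 35 + 0*(11) = 35.0000

P50 = 35.0000


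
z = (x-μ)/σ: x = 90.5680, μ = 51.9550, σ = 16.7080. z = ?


z = (90.5680 - 51.9550)/16.7080
= 38.6130/16.7080
= 2.3110

z = 2.3110


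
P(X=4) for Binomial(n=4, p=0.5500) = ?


C(4,4) = 1
p^4 = 0.091506
(1-p)^0 = 1.000000
P = 1 * 0.091506 * 1.000000 = 0.0915

P(X=4) = 0.0915


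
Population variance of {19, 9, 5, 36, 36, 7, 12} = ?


Mean = 17.7143
Squared deviations: 1.6531, 75.9388, 161.6531, 334.3673, 334.3673, 114.7959, 32.6531
Sum = 1055.4286
Variance = 1055.4286/7 = 150.7755

Variance = 150.7755


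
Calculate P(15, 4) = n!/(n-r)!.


P(15,4) = 15!/11!
= 1307674368000/39916800
= 32760

P(15,4) = 32760


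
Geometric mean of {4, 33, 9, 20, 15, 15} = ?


Product = 4 × 33 × 9 × 20 × 15 × 15 = 5346000
GM = 5346000^(1/6) = 13.2232

GM = 13.2232


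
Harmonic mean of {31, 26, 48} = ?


Sum of reciprocals = 1/31 + 1/26 + 1/48 = 0.091553
HM = 3/0.091553 = 32.7679

HM = 32.7679


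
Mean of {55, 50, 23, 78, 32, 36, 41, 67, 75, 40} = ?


Sum = 55 + 50 + 23 + 78 + 32 + 36 + 41 + 67 + 75 + 40 = 497
n = 10
Mean = 497/10 = 49.7000

Mean = 49.7000


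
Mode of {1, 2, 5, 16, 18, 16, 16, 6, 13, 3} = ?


Frequencies: 1:1, 2:1, 3:1, 5:1, 6:1, 13:1, 16:3, 18:1
Max frequency = 3
Mode = 16

Mode = 16


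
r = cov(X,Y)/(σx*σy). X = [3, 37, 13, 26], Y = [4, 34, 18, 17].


Mean X = 19.7500, Mean Y = 18.2500
SD X = 12.871966, SD Y = 10.638961
Cov = 126.062500
r = 126.062500/(12.871966*10.638961) = 0.9205

r = 0.9205


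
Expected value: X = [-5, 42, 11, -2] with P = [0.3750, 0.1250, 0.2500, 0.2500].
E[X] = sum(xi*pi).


E[X] = -5*0.3750 + 42*0.1250 + 11*0.2500 - 2*0.2500
= -1.8750 + 5.2500 + 2.7500 - 0.5000
= 5.6250

E[X] = 5.6250


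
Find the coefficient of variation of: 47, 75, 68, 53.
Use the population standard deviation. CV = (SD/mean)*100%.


Mean = 60.7500
SD = 11.2333
CV = (11.2333/60.7500)*100 = 18.4911%

CV = 18.4911%


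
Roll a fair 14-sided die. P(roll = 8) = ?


Favorable outcomes (roll = 8): 1
Total outcomes = 14
P = 1/14 = 0.0714

P = 0.0714


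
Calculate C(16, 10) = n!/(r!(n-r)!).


C(16,10) = 16!/(10! × 6!)
= 20922789888000/(3628800 × 720)
= 8008

C(16,10) = 8008


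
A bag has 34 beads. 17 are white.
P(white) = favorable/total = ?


P = 17/34 = 0.5000

P = 0.5000


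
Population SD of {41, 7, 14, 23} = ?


Mean = 21.2500
Variance = 162.1875
SD = sqrt(162.1875) = 12.7353

SD = 12.7353


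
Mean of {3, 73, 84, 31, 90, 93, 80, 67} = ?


Sum = 3 + 73 + 84 + 31 + 90 + 93 + 80 + 67 = 521
n = 8
Mean = 521/8 = 65.1250

Mean = 65.1250


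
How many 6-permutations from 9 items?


P(9,6) = 9!/3!
= 362880/6
= 60480

P(9,6) = 60480


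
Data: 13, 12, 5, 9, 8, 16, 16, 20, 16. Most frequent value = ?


Frequencies: 5:1, 8:1, 9:1, 12:1, 13:1, 16:3, 20:1
Max frequency = 3
Mode = 16

Mode = 16


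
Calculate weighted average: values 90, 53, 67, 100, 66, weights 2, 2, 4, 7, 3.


Numerator = 90*2 + 53*2 + 67*4 + 100*7 + 66*3 = 1452
Denominator = 2 + 2 + 4 + 7 + 3 = 18
WM = 1452/18 = 80.6667

WM = 80.6667


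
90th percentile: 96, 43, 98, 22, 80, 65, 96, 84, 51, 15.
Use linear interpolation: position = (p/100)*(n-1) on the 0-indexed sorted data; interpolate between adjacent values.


Sorted: 15, 22, 43, 51, 65, 80, 84, 96, 96, 98
n = 10
Index = 90/100 * 9 = 8.1000
Lower = data[8] = 96, Upper = data[9] = 98
P90 = 96 + 0.1000*(2) = 96.2000

P90 = 96.2000


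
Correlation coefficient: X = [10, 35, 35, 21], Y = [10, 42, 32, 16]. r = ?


Mean X = 25.2500, Mean Y = 25.0000
SD X = 10.497023, SD Y = 12.688578
Cov = 125.250000
r = 125.250000/(10.497023*12.688578) = 0.9404

r = 0.9404


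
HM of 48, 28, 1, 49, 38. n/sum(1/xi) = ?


Sum of reciprocals = 1/48 + 1/28 + 1/1 + 1/49 + 1/38 = 1.103272
HM = 5/1.103272 = 4.5320

HM = 4.5320


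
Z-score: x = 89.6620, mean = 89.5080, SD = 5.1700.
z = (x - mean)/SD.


z = (89.6620 - 89.5080)/5.1700
= 0.1540/5.1700
= 0.0298

z = 0.0298


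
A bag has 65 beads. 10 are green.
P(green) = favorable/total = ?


P = 10/65 = 0.1538

P = 0.1538


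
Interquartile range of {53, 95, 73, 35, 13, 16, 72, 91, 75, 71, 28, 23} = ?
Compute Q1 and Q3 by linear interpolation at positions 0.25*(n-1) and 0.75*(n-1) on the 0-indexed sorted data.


Sorted: 13, 16, 23, 28, 35, 53, 71, 72, 73, 75, 91, 95
Q1 (25th %ile) = 26.7500
Q3 (75th %ile) = 73.5000
IQR = 73.5000 - 26.7500 = 46.7500

IQR = 46.7500


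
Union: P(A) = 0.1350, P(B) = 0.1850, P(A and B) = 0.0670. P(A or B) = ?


P(A∪B) = 0.1350 + 0.1850 - 0.0670
= 0.3200 - 0.0670
= 0.2530

P(A∪B) = 0.2530


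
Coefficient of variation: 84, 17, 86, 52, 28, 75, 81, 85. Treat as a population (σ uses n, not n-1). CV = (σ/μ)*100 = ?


Mean = 63.5000
SD = 25.9374
CV = (25.9374/63.5000)*100 = 40.8463%

CV = 40.8463%


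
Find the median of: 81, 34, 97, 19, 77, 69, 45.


Sorted: 19, 34, 45, 69, 77, 81, 97
n = 7 (odd)
Middle value = 69

Median = 69


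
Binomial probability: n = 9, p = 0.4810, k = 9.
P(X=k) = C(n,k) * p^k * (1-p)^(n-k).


C(9,9) = 1
p^9 = 0.001378
(1-p)^0 = 1.000000
P = 1 * 0.001378 * 1.000000 = 0.0014

P(X=9) = 0.0014


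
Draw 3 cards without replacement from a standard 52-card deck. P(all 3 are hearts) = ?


P(all hearts) = (13/52) × (12/51) × (11/50)
= 0.0129

P = 0.0129


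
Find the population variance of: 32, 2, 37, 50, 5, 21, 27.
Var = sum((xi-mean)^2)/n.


Mean = 24.8571
Squared deviations: 51.0204, 522.4490, 147.4490, 632.1633, 394.3061, 14.8776, 4.5918
Sum = 1766.8571
Variance = 1766.8571/7 = 252.4082

Variance = 252.4082


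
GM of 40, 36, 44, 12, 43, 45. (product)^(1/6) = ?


Product = 40 × 36 × 44 × 12 × 43 × 45 = 1471219200
GM = 1471219200^(1/6) = 33.7246

GM = 33.7246


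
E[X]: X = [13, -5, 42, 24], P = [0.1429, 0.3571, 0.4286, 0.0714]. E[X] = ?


E[X] = 13*0.1429 - 5*0.3571 + 42*0.4286 + 24*0.0714
= 1.8577 - 1.7855 + 18.0012 + 1.7136
= 19.7870

E[X] = 19.7870


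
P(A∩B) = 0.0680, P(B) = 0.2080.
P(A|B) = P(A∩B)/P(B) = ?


P(A|B) = 0.0680/0.2080 = 0.3269

P(A|B) = 0.3269


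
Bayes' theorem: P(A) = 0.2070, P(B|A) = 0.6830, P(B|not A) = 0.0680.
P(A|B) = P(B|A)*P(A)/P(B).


P(B) = P(B|A)*P(A) + P(B|A')*P(A')
= 0.6830*0.2070 + 0.0680*0.7930
= 0.141381 + 0.053924 = 0.195305
P(A|B) = 0.141381/0.195305 = 0.7239

P(A|B) = 0.7239


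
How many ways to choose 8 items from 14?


C(14,8) = 14!/(8! × 6!)
= 87178291200/(40320 × 720)
= 3003

C(14,8) = 3003


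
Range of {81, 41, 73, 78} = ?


Max = 81, Min = 41
Range = 81 - 41 = 40

Range = 40


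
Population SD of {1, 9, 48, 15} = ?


Mean = 18.2500
Variance = 319.6875
SD = sqrt(319.6875) = 17.8798

SD = 17.8798


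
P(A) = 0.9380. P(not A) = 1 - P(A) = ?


P(not A) = 1 - 0.9380 = 0.0620

P(not A) = 0.0620


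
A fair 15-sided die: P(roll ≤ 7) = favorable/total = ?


Favorable outcomes (roll ≤ 7): 7
Total outcomes = 15
P = 7/15 = 0.4667

P = 0.4667


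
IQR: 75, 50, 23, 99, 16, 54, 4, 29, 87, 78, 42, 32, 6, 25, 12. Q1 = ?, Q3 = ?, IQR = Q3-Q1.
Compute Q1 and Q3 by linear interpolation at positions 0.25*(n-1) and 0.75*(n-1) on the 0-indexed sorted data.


Sorted: 4, 6, 12, 16, 23, 25, 29, 32, 42, 50, 54, 75, 78, 87, 99
Q1 (25th %ile) = 19.5000
Q3 (75th %ile) = 64.5000
IQR = 64.5000 - 19.5000 = 45.0000

IQR = 45.0000
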